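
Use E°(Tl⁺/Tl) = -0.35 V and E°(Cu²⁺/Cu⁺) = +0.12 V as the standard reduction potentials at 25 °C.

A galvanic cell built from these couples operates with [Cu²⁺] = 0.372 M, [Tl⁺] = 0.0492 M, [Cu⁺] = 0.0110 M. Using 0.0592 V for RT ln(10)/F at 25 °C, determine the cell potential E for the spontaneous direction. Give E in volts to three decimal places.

Cu²⁺/Cu⁺ is the cathode (higher E°), Tl⁺/Tl the anode: E°cell = +0.12 − (-0.35) = +0.47 V, n = 1.
Overall: Cu²⁺(aq) + Tl(s) → Cu⁺(aq) + Tl⁺(aq)
Q = [Cu⁺]·[Tl⁺] / ([Cu²⁺]); log Q = -2.837.
E = E° − (0.0592/n) log Q = +0.47 − (0.0592/1)(-2.837) = +0.638 V.

+0.638 V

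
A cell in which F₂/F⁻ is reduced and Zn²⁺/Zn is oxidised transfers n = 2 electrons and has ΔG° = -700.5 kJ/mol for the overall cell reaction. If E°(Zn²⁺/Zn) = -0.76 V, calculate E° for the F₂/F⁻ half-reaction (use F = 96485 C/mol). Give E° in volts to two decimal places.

E°cell = −ΔG°/(nF) = −(-700.5×10³)/((2)(96485)) = +3.630 V.
Since F₂/F⁻ is the cathode and Zn²⁺/Zn the anode, E°cell = E°(F₂/F⁻) − E°(Zn²⁺/Zn).
So E°(F₂/F⁻) = E°cell + E°(Zn²⁺/Zn) = +3.630 + (-0.76) = +2.87 V.

+2.87 V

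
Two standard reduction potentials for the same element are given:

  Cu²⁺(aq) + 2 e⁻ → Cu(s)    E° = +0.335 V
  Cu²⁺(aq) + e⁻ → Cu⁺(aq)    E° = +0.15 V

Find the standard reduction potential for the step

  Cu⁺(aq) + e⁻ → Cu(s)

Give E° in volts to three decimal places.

+0.520 V

Sequential free energies add, so n₃E°₃ = n₁E°₁ + n₂E°₂.
With n₃ = 2, and the known step contributing 1×(+0.15) V, the unknown satisfies 1·E° = 2×(+0.335) − 1×(+0.15) = +0.520.
E° = +0.520 / 1 = +0.520 V.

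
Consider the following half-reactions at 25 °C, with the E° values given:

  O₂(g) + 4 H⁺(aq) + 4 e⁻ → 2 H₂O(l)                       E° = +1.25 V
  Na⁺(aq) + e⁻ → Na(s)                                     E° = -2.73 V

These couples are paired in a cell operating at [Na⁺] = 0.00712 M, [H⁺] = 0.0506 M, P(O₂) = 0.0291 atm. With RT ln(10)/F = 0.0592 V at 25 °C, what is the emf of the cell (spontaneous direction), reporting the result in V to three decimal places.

+4.008 V

O₂/H₂O is the cathode (higher E°), Na⁺/Na the anode: E°cell = +1.25 − (-2.73) = +3.98 V, n = 4.
Overall: O₂(g) + 4 H⁺(aq) + 4 Na(s) → 2 H₂O(l) + 4 Na⁺(aq)
Q = [Na⁺]^4 / (P(O₂)·[H⁺]^4); log Q = -1.871.
E = E° − (0.0592/n) log Q = +3.98 − (0.0592/4)(-1.871) = +4.008 V.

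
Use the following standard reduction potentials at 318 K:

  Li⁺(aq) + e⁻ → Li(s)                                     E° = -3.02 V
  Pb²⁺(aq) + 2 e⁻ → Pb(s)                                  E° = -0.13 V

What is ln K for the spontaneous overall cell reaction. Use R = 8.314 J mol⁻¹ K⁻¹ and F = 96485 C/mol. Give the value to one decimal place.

210.9

Cathode: Pb²⁺/Pb; anode: Li⁺/Li. E°cell = (-0.13) − (-3.02) = +2.89 V, with n = 2.
ΔG° = −nFE° = −RT ln K, so ln K = nFE°/(RT) = (2)(96485)(+2.89) / ((8.314)(318)) = 210.936.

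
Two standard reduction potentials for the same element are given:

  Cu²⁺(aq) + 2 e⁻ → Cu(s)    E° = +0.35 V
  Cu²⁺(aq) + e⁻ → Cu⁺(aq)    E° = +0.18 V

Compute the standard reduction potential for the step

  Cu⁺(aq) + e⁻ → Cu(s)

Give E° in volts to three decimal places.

Sequential free energies add, so n₃E°₃ = n₁E°₁ + n₂E°₂.
With n₃ = 2, and the known step contributing 1×(+0.18) V, the unknown satisfies 1·E° = 2×(+0.35) − 1×(+0.18) = +0.520.
E° = +0.520 / 1 = +0.520 V.

+0.520 V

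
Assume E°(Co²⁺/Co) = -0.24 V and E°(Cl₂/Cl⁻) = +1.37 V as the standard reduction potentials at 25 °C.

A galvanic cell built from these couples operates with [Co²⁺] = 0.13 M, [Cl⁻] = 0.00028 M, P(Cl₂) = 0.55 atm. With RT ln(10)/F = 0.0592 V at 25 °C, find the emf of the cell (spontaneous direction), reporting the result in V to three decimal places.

Cl₂/Cl⁻ is the cathode (higher E°), Co²⁺/Co the anode: E°cell = +1.37 − (-0.24) = +1.61 V, n = 2.
Overall: Cl₂(g) + Co(s) → 2 Cl⁻(aq) + Co²⁺(aq)
Q = [Cl⁻]^2·[Co²⁺] / (P(Cl₂)); log Q = -7.732.
E = E° − (0.0592/n) log Q = +1.61 − (0.0592/2)(-7.732) = +1.839 V.

+1.839 V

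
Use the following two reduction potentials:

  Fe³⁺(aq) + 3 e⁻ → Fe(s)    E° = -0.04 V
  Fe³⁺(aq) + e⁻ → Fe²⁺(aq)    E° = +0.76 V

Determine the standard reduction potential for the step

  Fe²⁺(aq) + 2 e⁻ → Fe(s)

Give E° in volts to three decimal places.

-0.440 V

Sequential free energies add, so n₃E°₃ = n₁E°₁ + n₂E°₂.
With n₃ = 3, and the known step contributing 1×(+0.76) V, the unknown satisfies 2·E° = 3×(-0.04) − 1×(+0.76) = -0.880.
E° = -0.880 / 2 = -0.440 V.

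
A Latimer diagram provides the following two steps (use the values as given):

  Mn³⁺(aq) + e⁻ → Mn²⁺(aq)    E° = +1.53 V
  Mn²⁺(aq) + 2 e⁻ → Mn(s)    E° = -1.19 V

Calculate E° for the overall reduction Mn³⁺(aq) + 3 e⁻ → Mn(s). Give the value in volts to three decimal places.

-0.283 V

Standard free energies of sequential steps add: ΔG°₃ = ΔG°₁ + ΔG°₂, so n₃E°₃ = n₁E°₁ + n₂E°₂.
E°₃ = (1×+1.53 + 2×-1.19) / 3 = (-0.850) / 3 = -0.283 V.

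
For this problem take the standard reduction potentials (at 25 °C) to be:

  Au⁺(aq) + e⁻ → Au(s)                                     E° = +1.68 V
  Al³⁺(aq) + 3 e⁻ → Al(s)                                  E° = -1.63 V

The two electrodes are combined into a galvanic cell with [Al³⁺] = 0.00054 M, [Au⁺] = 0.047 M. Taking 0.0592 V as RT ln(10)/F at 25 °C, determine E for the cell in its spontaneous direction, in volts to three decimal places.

+3.296 V

Au⁺/Au is the cathode (higher E°), Al³⁺/Al the anode: E°cell = +1.68 − (-1.63) = +3.31 V, n = 3.
Overall: 3 Au⁺(aq) + Al(s) → 3 Au(s) + Al³⁺(aq)
Q = [Al³⁺] / ([Au⁺]^3); log Q = 0.716.
E = E° − (0.0592/n) log Q = +3.31 − (0.0592/3)(0.716) = +3.296 V.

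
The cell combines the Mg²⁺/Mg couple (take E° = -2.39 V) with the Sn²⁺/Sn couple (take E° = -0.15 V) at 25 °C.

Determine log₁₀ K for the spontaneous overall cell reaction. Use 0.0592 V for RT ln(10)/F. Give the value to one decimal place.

Cathode: Sn²⁺/Sn; anode: Mg²⁺/Mg. E°cell = +2.24 V, n = 2.
log K = nE°cell / 0.0592 = (2)(+2.24) / 0.0592 = 75.7.

75.7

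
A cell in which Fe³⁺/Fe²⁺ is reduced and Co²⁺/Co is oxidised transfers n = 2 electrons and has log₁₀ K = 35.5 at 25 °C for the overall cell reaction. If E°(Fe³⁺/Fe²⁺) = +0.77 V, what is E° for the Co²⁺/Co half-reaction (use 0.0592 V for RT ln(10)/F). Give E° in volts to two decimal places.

-0.28 V

E°cell = (0.0592/n)·log K = (0.0592/2)(35.5) = +1.051 V.
Since Fe³⁺/Fe²⁺ is the cathode and Co²⁺/Co the anode, E°cell = E°(Fe³⁺/Fe²⁺) − E°(Co²⁺/Co).
So E°(Co²⁺/Co) = E°(Fe³⁺/Fe²⁺) − E°cell = (+0.77) − (+1.051) = -0.28 V.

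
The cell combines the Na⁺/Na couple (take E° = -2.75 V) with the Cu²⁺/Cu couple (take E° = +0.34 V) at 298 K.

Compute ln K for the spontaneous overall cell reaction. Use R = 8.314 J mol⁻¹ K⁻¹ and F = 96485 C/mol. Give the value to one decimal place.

Cathode: Cu²⁺/Cu; anode: Na⁺/Na. E°cell = (+0.34) − (-2.75) = +3.09 V, with n = 2.
ΔG° = −nFE° = −RT ln K, so ln K = nFE°/(RT) = (2)(96485)(+3.09) / ((8.314)(298)) = 240.670.

240.7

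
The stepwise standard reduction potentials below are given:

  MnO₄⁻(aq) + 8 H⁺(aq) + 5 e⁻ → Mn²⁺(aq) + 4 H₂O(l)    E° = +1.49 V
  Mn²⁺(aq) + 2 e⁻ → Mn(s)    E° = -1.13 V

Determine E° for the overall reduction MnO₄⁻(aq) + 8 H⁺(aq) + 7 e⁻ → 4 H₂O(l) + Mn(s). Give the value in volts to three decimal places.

Standard free energies of sequential steps add: ΔG°₃ = ΔG°₁ + ΔG°₂, so n₃E°₃ = n₁E°₁ + n₂E°₂.
E°₃ = (5×+1.49 + 2×-1.13) / 7 = (+5.190) / 7 = +0.741 V.

+0.741 V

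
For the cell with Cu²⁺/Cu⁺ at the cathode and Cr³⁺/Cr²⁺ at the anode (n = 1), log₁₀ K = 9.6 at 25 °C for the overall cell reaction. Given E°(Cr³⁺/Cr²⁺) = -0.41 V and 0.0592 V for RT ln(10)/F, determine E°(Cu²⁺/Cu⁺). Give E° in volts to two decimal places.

+0.16 V

E°cell = (0.0592/n)·log K = (0.0592/1)(9.6) = +0.568 V.
Since Cu²⁺/Cu⁺ is the cathode and Cr³⁺/Cr²⁺ the anode, E°cell = E°(Cu²⁺/Cu⁺) − E°(Cr³⁺/Cr²⁺).
So E°(Cu²⁺/Cu⁺) = E°cell + E°(Cr³⁺/Cr²⁺) = +0.568 + (-0.41) = +0.16 V.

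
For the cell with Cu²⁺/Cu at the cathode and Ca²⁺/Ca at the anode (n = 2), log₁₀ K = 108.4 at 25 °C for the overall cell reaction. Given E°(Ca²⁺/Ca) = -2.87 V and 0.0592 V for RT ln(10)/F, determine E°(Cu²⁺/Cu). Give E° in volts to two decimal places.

E°cell = (0.0592/n)·log K = (0.0592/2)(108.4) = +3.209 V.
Since Cu²⁺/Cu is the cathode and Ca²⁺/Ca the anode, E°cell = E°(Cu²⁺/Cu) − E°(Ca²⁺/Ca).
So E°(Cu²⁺/Cu) = E°cell + E°(Ca²⁺/Ca) = +3.209 + (-2.87) = +0.34 V.

+0.34 V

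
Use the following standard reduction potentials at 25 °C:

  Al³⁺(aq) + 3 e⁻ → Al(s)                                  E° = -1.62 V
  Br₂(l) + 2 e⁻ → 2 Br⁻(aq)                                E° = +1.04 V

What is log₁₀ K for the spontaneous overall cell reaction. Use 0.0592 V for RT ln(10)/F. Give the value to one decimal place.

Cathode: Br₂/Br⁻; anode: Al³⁺/Al. E°cell = +2.66 V, n = 6.
log K = nE°cell / 0.0592 = (6)(+2.66) / 0.0592 = 269.6.

269.6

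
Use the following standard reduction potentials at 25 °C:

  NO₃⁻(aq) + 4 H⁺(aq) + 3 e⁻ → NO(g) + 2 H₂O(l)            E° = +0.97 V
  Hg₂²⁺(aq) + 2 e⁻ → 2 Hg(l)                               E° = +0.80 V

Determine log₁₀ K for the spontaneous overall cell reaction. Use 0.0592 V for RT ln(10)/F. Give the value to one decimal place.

Cathode: NO₃⁻/NO; anode: Hg₂²⁺/Hg. E°cell = +0.17 V, n = 6.
log K = nE°cell / 0.0592 = (6)(+0.17) / 0.0592 = 17.2.

17.2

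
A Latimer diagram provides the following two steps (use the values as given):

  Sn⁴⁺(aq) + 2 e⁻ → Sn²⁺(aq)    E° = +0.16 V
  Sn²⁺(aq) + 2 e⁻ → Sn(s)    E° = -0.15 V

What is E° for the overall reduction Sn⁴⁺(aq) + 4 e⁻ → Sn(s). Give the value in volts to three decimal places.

Since ΔG° = −nFE° is additive over sequential reductions, n₃E°₃ = n₁E°₁ + n₂E°₂.
E°₃ = (2×+0.16 + 2×-0.15) / 4 = (+0.020) / 4 = +0.005 V.

+0.005 V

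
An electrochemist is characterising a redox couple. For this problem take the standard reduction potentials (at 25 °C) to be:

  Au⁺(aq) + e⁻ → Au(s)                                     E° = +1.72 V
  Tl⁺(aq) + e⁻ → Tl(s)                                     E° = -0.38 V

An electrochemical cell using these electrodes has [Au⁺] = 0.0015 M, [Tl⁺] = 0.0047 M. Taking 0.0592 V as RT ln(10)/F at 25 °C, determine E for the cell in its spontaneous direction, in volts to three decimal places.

+2.071 V

Au⁺/Au is the cathode (higher E°), Tl⁺/Tl the anode: E°cell = +1.72 − (-0.38) = +2.10 V, n = 1.
Overall: Au⁺(aq) + Tl(s) → Au(s) + Tl⁺(aq)
Q = [Tl⁺] / ([Au⁺]); log Q = 0.496.
E = E° − (0.0592/n) log Q = +2.10 − (0.0592/1)(0.496) = +2.071 V.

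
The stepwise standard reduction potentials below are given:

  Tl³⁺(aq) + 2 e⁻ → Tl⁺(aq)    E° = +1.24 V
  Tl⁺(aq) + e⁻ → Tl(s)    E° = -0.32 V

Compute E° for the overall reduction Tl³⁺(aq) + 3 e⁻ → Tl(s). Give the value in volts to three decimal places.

+0.720 V

Since ΔG° = −nFE° is additive over sequential reductions, n₃E°₃ = n₁E°₁ + n₂E°₂.
E°₃ = (2×+1.24 + 1×-0.32) / 3 = (+2.160) / 3 = +0.720 V.
E° values themselves are not directly additive — weighting by electron count is essential.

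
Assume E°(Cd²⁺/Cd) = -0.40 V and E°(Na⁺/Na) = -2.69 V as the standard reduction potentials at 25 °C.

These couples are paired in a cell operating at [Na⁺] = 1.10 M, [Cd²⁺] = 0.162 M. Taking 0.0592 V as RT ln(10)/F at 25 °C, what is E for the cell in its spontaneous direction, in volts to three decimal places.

Cd²⁺/Cd is the cathode (higher E°), Na⁺/Na the anode: E°cell = -0.40 − (-2.69) = +2.29 V, n = 2.
Overall: Cd²⁺(aq) + 2 Na(s) → Cd(s) + 2 Na⁺(aq)
Q = [Na⁺]^2 / ([Cd²⁺]); log Q = 0.873.
E = E° − (0.0592/n) log Q = +2.29 − (0.0592/2)(0.873) = +2.264 V.

+2.264 V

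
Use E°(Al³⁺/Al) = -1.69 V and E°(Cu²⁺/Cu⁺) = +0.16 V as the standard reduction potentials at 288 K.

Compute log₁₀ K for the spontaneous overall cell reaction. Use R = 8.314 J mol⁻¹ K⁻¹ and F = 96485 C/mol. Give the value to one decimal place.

Cathode: Cu²⁺/Cu⁺; anode: Al³⁺/Al. E°cell = (+0.16) − (-1.69) = +1.85 V, with n = 3.
ΔG° = −nFE° = −RT ln K, so ln K = nFE°/(RT) = (3)(96485)(+1.85) / ((8.314)(288)) = 223.640.
log₁₀ K = 223.640 / ln 10 = 97.1.

97.1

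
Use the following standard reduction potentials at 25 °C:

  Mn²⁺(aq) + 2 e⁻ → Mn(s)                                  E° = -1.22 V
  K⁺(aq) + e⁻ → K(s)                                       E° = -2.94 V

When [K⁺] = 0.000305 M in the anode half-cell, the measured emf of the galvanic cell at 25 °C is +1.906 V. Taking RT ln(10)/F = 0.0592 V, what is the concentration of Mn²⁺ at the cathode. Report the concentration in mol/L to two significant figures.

0.18 M

Mn²⁺/Mn is the cathode, K⁺/K the anode: E°cell = +1.72 V, n = 2.
Overall reaction: Mn²⁺(aq) + 2 K(s) → Mn(s) + 2 K⁺(aq); Q = [K⁺]^2/[Mn²⁺]^1.
From E = E° − (0.0592/n) log Q: log Q = (E° − E)·n/0.0592 = (+1.72 − (+1.906))·2/0.0592 = -6.2838.
So 1·log[Mn²⁺] = 2·log(0.000305) − log Q = -7.0314 − (-6.2838) = -0.7476; [Mn²⁺] = 10^(-0.7476) ≈ 0.18 M.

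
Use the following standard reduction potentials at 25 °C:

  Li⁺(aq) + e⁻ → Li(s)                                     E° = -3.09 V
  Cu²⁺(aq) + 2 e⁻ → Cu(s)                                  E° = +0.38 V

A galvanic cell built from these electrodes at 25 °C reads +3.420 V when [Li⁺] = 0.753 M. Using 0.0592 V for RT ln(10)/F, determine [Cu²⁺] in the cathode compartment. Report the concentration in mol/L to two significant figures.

0.012 M

Cu²⁺/Cu is the cathode, Li⁺/Li the anode: E°cell = +3.47 V, n = 2.
Overall reaction: Cu²⁺(aq) + 2 Li(s) → Cu(s) + 2 Li⁺(aq); Q = [Li⁺]^2/[Cu²⁺]^1.
From E = E° − (0.0592/n) log Q: log Q = (E° − E)·n/0.0592 = (+3.47 − (+3.420))·2/0.0592 = 1.6892.
So 1·log[Cu²⁺] = 2·log(0.753) − log Q = -0.2464 − (1.6892) = -1.9356; [Cu²⁺] = 10^(-1.9356) ≈ 0.012 M.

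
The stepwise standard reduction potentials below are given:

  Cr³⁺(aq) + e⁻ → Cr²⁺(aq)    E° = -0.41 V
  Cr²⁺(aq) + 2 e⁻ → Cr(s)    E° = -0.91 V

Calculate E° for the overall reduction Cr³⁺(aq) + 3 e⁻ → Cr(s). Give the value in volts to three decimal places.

Standard free energies of sequential steps add: ΔG°₃ = ΔG°₁ + ΔG°₂, so n₃E°₃ = n₁E°₁ + n₂E°₂.
E°₃ = (1×-0.41 + 2×-0.91) / 3 = (-2.230) / 3 = -0.743 V.
Simply averaging or adding the two E° values would be wrong; the electron-weighted sum is required.

-0.743 V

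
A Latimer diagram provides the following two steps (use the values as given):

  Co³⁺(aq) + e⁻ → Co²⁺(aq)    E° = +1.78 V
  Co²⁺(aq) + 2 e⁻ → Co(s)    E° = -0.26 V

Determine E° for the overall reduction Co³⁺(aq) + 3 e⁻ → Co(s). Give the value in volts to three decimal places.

Adding the free-energy changes (−nFE°) of the two steps gives −n₃FE°₃ = −n₁FE°₁ − n₂FE°₂.
E°₃ = (1×+1.78 + 2×-0.26) / 3 = (+1.260) / 3 = +0.420 V.

+0.420 V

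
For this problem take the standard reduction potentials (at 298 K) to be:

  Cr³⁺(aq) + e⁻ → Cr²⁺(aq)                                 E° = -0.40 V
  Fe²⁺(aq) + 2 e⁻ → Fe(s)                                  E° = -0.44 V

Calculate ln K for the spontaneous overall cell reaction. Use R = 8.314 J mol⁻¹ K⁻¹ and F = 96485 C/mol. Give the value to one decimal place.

3.1

Cathode: Cr³⁺/Cr²⁺; anode: Fe²⁺/Fe. E°cell = (-0.40) − (-0.44) = +0.04 V, with n = 2.
ΔG° = −nFE° = −RT ln K, so ln K = nFE°/(RT) = (2)(96485)(+0.04) / ((8.314)(298)) = 3.115.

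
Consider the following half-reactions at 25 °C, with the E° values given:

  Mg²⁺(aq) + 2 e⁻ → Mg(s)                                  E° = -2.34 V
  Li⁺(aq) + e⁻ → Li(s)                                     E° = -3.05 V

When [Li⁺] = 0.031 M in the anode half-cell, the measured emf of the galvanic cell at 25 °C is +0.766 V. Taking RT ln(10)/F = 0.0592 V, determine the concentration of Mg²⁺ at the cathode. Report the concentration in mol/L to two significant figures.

Mg²⁺/Mg is the cathode, Li⁺/Li the anode: E°cell = +0.71 V, n = 2.
Overall reaction: Mg²⁺(aq) + 2 Li(s) → Mg(s) + 2 Li⁺(aq); Q = [Li⁺]^2/[Mg²⁺]^1.
From E = E° − (0.0592/n) log Q: log Q = (E° − E)·n/0.0592 = (+0.71 − (+0.766))·2/0.0592 = -1.8919.
So 1·log[Mg²⁺] = 2·log(0.031) − log Q = -3.0173 − (-1.8919) = -1.1254; [Mg²⁺] = 10^(-1.1254) ≈ 0.075 M.

0.075 M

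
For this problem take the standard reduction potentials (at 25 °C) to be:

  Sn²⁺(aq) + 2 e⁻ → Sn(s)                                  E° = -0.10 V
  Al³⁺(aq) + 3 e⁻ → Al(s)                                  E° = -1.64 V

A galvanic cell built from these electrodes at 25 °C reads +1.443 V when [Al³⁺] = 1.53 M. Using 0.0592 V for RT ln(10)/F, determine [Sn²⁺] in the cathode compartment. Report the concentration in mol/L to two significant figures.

0.00070 M

Sn²⁺/Sn is the cathode, Al³⁺/Al the anode: E°cell = +1.54 V, n = 6.
Overall reaction: 3 Sn²⁺(aq) + 2 Al(s) → 3 Sn(s) + 2 Al³⁺(aq); Q = [Al³⁺]^2/[Sn²⁺]^3.
From E = E° − (0.0592/n) log Q: log Q = (E° − E)·n/0.0592 = (+1.54 − (+1.443))·6/0.0592 = 9.8311.
So 3·log[Sn²⁺] = 2·log(1.53) − log Q = 0.3694 − (9.8311) = -9.4617; log[Sn²⁺] = -9.4617 / 3 = -3.1539; [Sn²⁺] = 10^(-3.1539) ≈ 0.00070 M.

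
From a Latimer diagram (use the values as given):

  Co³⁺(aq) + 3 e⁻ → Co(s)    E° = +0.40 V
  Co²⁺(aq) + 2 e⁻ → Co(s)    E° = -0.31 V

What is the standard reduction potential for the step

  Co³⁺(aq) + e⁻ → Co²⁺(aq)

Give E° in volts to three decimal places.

+1.820 V

Sequential free energies add, so n₃E°₃ = n₁E°₁ + n₂E°₂.
With n₃ = 3, and the known step contributing 2×(-0.31) V, the unknown satisfies 1·E° = 3×(+0.40) − 2×(-0.31) = +1.820.
E° = +1.820 / 1 = +1.820 V.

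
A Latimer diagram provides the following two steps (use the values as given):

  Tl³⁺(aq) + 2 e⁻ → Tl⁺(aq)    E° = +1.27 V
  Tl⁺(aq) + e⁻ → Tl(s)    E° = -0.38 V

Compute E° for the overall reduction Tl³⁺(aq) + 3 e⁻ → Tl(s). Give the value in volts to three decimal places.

Standard free energies of sequential steps add: ΔG°₃ = ΔG°₁ + ΔG°₂, so n₃E°₃ = n₁E°₁ + n₂E°₂.
E°₃ = (2×+1.27 + 1×-0.38) / 3 = (+2.160) / 3 = +0.720 V.

+0.720 V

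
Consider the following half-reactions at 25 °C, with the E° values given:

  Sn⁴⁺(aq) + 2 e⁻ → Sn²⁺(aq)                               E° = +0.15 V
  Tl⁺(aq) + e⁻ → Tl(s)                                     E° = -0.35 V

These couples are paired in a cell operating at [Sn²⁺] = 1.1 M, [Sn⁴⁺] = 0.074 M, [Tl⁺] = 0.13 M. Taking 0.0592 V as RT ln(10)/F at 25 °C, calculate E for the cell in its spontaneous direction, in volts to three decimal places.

+0.518 V

Sn⁴⁺/Sn²⁺ is the cathode (higher E°), Tl⁺/Tl the anode: E°cell = +0.15 − (-0.35) = +0.50 V, n = 2.
Overall: Sn⁴⁺(aq) + 2 Tl(s) → Sn²⁺(aq) + 2 Tl⁺(aq)
Q = [Sn²⁺]·[Tl⁺]^2 / ([Sn⁴⁺]); log Q = -0.600.
E = E° − (0.0592/n) log Q = +0.50 − (0.0592/2)(-0.600) = +0.518 V.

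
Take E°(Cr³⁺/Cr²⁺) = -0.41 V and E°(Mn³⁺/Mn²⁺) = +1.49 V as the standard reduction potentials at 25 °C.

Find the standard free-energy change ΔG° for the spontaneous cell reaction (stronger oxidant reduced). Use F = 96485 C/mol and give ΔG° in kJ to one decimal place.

-183.3 kJ

Mn³⁺/Mn²⁺ (E° = +1.49 V) is the cathode; Cr³⁺/Cr²⁺ (E° = -0.41 V) is the anode, so E°cell = +1.90 V.
Balancing electrons gives n = 1 (lcm of 1 and 1).
ΔG° = −nFE° = −(1)(96485)(+1.90) = -183,322 J = -183.3 kJ.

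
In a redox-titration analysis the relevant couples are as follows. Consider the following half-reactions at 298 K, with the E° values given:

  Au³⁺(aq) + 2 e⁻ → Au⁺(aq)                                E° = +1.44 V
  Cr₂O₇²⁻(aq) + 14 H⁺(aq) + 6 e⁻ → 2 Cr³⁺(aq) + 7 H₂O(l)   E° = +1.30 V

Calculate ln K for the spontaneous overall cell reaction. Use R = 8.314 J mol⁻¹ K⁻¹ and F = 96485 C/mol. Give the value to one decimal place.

Cathode: Au³⁺/Au⁺; anode: Cr₂O₇²⁻/Cr³⁺. E°cell = (+1.44) − (+1.30) = +0.14 V, with n = 6.
ΔG° = −nFE° = −RT ln K, so ln K = nFE°/(RT) = (6)(96485)(+0.14) / ((8.314)(298)) = 32.712.

32.7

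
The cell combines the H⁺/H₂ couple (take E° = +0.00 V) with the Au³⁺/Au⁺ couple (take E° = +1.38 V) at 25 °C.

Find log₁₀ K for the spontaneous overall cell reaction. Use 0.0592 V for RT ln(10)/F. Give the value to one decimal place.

Cathode: Au³⁺/Au⁺; anode: H⁺/H₂. E°cell = +1.38 V, n = 2.
log K = nE°cell / 0.0592 = (2)(+1.38) / 0.0592 = 46.6.

46.6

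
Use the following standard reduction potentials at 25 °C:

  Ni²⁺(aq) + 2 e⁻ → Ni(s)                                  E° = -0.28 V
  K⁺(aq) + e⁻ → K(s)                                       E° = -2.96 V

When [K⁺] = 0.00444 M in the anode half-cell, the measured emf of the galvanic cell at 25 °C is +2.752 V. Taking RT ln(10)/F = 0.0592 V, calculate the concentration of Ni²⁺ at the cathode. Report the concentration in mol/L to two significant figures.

Ni²⁺/Ni is the cathode, K⁺/K the anode: E°cell = +2.68 V, n = 2.
Overall reaction: Ni²⁺(aq) + 2 K(s) → Ni(s) + 2 K⁺(aq); Q = [K⁺]^2/[Ni²⁺]^1.
From E = E° − (0.0592/n) log Q: log Q = (E° − E)·n/0.0592 = (+2.68 − (+2.752))·2/0.0592 = -2.4324.
So 1·log[Ni²⁺] = 2·log(0.00444) − log Q = -4.7052 − (-2.4324) = -2.2728; [Ni²⁺] = 10^(-2.2728) ≈ 0.0053 M.

0.0053 M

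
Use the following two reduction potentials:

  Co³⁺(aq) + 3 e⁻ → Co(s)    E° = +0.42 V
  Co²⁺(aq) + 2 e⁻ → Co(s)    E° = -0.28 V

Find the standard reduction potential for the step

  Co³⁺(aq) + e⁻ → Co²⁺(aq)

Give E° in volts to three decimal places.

Sequential free energies add, so n₃E°₃ = n₁E°₁ + n₂E°₂.
With n₃ = 3, and the known step contributing 2×(-0.28) V, the unknown satisfies 1·E° = 3×(+0.42) − 2×(-0.28) = +1.820.
E° = +1.820 / 1 = +1.820 V.

+1.820 V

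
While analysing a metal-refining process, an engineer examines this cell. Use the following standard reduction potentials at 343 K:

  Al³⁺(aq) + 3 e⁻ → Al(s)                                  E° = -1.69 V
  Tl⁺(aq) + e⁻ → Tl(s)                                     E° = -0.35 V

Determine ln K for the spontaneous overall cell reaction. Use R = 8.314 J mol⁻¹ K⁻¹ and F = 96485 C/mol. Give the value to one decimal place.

136.0

Cathode: Tl⁺/Tl; anode: Al³⁺/Al. E°cell = (-0.35) − (-1.69) = +1.34 V, with n = 3.
ΔG° = −nFE° = −RT ln K, so ln K = nFE°/(RT) = (3)(96485)(+1.34) / ((8.314)(343)) = 136.013.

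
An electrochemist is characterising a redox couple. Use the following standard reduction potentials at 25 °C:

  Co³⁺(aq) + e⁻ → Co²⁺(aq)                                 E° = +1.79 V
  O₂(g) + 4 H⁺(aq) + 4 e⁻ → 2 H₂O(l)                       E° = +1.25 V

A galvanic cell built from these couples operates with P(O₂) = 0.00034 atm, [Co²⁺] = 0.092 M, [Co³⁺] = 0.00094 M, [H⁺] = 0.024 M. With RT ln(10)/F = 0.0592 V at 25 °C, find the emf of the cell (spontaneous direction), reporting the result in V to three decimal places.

Co³⁺/Co²⁺ is the cathode (higher E°), O₂/H₂O the anode: E°cell = +1.79 − (+1.25) = +0.54 V, n = 4.
Overall: 4 Co³⁺(aq) + 2 H₂O(l) → 4 Co²⁺(aq) + O₂(g) + 4 H⁺(aq)
Q = [Co²⁺]^4·P(O₂)·[H⁺]^4 / ([Co³⁺]^4); log Q = -1.985.
E = E° − (0.0592/n) log Q = +0.54 − (0.0592/4)(-1.985) = +0.569 V.

+0.569 V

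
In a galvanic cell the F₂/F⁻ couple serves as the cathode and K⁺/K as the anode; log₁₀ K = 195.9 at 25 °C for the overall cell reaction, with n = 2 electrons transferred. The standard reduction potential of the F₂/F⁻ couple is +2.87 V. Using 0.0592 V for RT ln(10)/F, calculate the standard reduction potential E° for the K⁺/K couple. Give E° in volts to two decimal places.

E°cell = (0.0592/n)·log K = (0.0592/2)(195.9) = +5.799 V.
Since F₂/F⁻ is the cathode and K⁺/K the anode, E°cell = E°(F₂/F⁻) − E°(K⁺/K).
So E°(K⁺/K) = E°(F₂/F⁻) − E°cell = (+2.87) − (+5.799) = -2.93 V.

-2.93 V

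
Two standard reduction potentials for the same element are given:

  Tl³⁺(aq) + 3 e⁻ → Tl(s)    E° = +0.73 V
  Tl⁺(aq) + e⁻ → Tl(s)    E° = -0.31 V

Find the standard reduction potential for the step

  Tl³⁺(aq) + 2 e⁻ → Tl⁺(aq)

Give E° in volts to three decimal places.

Sequential free energies add, so n₃E°₃ = n₁E°₁ + n₂E°₂.
With n₃ = 3, and the known step contributing 1×(-0.31) V, the unknown satisfies 2·E° = 3×(+0.73) − 1×(-0.31) = +2.500.
E° = +2.500 / 2 = +1.250 V.

+1.250 V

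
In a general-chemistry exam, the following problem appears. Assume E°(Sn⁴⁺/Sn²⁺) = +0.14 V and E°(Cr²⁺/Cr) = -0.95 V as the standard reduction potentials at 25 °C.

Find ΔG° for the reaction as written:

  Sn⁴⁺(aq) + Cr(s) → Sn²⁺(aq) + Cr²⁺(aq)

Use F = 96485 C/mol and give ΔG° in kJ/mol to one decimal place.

As written, Sn⁴⁺/Sn²⁺ is reduced (cathode) and Cr²⁺/Cr is oxidised (anode), so E°cell = (+0.14) − (-0.95) = +1.09 V.
Balancing electrons gives n = 2.
ΔG° = −nFE° = −(2)(96485)(+1.09) = -210,337 J = -210.3 kJ/mol.

-210.3 kJ/mol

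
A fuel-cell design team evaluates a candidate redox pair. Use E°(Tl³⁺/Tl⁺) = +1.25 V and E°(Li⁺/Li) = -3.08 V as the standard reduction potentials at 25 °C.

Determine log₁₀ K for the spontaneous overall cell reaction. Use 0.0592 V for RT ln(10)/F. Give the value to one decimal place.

Cathode: Tl³⁺/Tl⁺; anode: Li⁺/Li. E°cell = +4.33 V, n = 2.
log K = nE°cell / 0.0592 = (2)(+4.33) / 0.0592 = 146.3.

146.3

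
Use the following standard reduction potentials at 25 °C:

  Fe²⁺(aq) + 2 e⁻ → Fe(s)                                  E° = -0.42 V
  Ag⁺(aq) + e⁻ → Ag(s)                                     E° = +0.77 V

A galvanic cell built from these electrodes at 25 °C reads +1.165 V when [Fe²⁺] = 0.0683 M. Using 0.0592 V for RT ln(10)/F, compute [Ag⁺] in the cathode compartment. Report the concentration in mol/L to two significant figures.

Ag⁺/Ag is the cathode, Fe²⁺/Fe the anode: E°cell = +1.19 V, n = 2.
Overall reaction: 2 Ag⁺(aq) + Fe(s) → 2 Ag(s) + Fe²⁺(aq); Q = [Fe²⁺]^1/[Ag⁺]^2.
From E = E° − (0.0592/n) log Q: log Q = (E° − E)·n/0.0592 = (+1.19 − (+1.165))·2/0.0592 = 0.8446.
So 2·log[Ag⁺] = 1·log(0.0683) − log Q = -1.1656 − (0.8446) = -2.0102; log[Ag⁺] = -2.0102 / 2 = -1.0051; [Ag⁺] = 10^(-1.0051) ≈ 0.099 M.

0.099 M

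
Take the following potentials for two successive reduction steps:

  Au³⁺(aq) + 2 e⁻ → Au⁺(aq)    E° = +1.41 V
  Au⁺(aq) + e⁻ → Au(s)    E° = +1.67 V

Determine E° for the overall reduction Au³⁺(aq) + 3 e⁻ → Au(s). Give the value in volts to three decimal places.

Standard free energies of sequential steps add: ΔG°₃ = ΔG°₁ + ΔG°₂, so n₃E°₃ = n₁E°₁ + n₂E°₂.
E°₃ = (2×+1.41 + 1×+1.67) / 3 = (+4.490) / 3 = +1.497 V.

+1.497 V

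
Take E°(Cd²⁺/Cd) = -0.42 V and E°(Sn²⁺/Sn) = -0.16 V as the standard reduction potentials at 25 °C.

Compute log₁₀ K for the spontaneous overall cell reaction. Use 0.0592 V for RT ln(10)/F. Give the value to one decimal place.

8.8

Cathode: Sn²⁺/Sn; anode: Cd²⁺/Cd. E°cell = +0.26 V, n = 2.
log K = nE°cell / 0.0592 = (2)(+0.26) / 0.0592 = 8.8.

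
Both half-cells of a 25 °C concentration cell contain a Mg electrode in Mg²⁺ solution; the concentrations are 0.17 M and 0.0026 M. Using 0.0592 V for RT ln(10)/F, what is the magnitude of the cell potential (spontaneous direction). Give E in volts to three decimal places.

+0.054 V

For a concentration cell E°cell = 0. The 0.17 M side is the cathode (reduction is favoured where [Mg²⁺] is higher).
With n = 2, E = −(0.0592/2) log([Mg²⁺]ₐₙ/[Mg²⁺]꜀ₐₜ) = −(0.0592/2) log(0.0026/0.17) = −(0.0592/2)(-1.815) = +0.054 V.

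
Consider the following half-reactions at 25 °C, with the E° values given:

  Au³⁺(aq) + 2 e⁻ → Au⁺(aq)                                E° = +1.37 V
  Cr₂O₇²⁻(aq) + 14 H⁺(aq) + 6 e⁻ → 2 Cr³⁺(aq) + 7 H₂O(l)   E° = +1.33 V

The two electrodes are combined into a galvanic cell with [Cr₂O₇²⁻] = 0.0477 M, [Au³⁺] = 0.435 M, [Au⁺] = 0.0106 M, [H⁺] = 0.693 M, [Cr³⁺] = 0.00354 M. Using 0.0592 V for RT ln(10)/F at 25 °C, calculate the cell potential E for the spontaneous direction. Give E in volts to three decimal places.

+0.074 V

Au³⁺/Au⁺ is the cathode (higher E°), Cr₂O₇²⁻/Cr³⁺ the anode: E°cell = +1.37 − (+1.33) = +0.04 V, n = 6.
Overall: 3 Au³⁺(aq) + 2 Cr³⁺(aq) + 7 H₂O(l) → 3 Au⁺(aq) + Cr₂O₇²⁻(aq) + 14 H⁺(aq)
Q = [Au⁺]^3·[Cr₂O₇²⁻]·[H⁺]^14 / ([Au³⁺]^3·[Cr³⁺]^2); log Q = -3.489.
E = E° − (0.0592/n) log Q = +0.04 − (0.0592/6)(-3.489) = +0.074 V.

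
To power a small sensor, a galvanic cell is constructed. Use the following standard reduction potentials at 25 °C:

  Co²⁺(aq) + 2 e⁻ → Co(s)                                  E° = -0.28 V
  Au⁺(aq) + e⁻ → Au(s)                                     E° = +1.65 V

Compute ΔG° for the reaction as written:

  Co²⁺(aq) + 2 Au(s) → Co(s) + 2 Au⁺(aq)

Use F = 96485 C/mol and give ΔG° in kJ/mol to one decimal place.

As written, Co²⁺/Co is reduced (cathode) and Au⁺/Au is oxidised (anode), so E°cell = (-0.28) − (+1.65) = -1.93 V.
Balancing electrons gives n = 2.
ΔG° = −nFE° = −(2)(96485)(-1.93) = 372,432 J = +372.4 kJ/mol.

+372.4 kJ/mol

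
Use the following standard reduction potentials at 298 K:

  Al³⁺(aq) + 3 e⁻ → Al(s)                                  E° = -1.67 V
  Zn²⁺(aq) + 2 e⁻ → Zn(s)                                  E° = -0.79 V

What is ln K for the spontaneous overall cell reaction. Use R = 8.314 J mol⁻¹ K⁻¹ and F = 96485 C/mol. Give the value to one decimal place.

205.6

Cathode: Zn²⁺/Zn; anode: Al³⁺/Al. E°cell = (-0.79) − (-1.67) = +0.88 V, with n = 6.
ΔG° = −nFE° = −RT ln K, so ln K = nFE°/(RT) = (6)(96485)(+0.88) / ((8.314)(298)) = 205.621.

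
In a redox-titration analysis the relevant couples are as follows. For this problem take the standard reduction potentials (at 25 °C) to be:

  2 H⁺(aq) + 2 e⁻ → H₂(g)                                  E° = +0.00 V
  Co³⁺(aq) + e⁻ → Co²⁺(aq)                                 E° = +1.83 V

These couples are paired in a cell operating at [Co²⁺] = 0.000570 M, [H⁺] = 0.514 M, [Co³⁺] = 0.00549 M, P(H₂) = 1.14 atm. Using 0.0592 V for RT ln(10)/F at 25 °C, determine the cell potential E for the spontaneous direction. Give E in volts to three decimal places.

Co³⁺/Co²⁺ is the cathode (higher E°), H⁺/H₂ the anode: E°cell = +1.83 − (+0.00) = +1.83 V, n = 2.
Overall: 2 Co³⁺(aq) + H₂(g) → 2 Co²⁺(aq) + 2 H⁺(aq)
Q = [Co²⁺]^2·[H⁺]^2 / ([Co³⁺]^2·P(H₂)); log Q = -2.602.
E = E° − (0.0592/n) log Q = +1.83 − (0.0592/2)(-2.602) = +1.907 V.

+1.907 V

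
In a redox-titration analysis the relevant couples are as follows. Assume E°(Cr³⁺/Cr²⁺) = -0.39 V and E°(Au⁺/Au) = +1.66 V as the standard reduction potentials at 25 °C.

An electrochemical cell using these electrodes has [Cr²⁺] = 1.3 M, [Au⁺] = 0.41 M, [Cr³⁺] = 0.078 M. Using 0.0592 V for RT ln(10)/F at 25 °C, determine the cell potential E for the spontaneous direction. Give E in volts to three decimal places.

Au⁺/Au is the cathode (higher E°), Cr³⁺/Cr²⁺ the anode: E°cell = +1.66 − (-0.39) = +2.05 V, n = 1.
Overall: Au⁺(aq) + Cr²⁺(aq) → Au(s) + Cr³⁺(aq)
Q = [Cr³⁺] / ([Au⁺]·[Cr²⁺]); log Q = -0.835.
E = E° − (0.0592/n) log Q = +2.05 − (0.0592/1)(-0.835) = +2.099 V.

+2.099 V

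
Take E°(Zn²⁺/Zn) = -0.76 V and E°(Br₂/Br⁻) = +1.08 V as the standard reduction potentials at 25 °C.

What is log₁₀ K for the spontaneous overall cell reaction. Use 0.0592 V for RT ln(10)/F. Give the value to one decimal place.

62.2

Cathode: Br₂/Br⁻; anode: Zn²⁺/Zn. E°cell = +1.84 V, n = 2.
log K = nE°cell / 0.0592 = (2)(+1.84) / 0.0592 = 62.2.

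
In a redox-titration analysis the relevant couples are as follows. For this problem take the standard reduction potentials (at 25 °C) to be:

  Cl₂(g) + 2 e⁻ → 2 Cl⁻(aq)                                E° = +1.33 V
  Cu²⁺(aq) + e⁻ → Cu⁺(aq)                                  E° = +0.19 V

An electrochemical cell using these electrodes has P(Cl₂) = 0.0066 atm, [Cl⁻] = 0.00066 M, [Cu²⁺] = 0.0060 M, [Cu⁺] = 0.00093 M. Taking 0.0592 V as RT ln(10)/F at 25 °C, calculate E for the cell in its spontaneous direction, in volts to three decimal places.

+1.216 V

Cl₂/Cl⁻ is the cathode (higher E°), Cu²⁺/Cu⁺ the anode: E°cell = +1.33 − (+0.19) = +1.14 V, n = 2.
Overall: Cl₂(g) + 2 Cu⁺(aq) → 2 Cl⁻(aq) + 2 Cu²⁺(aq)
Q = [Cl⁻]^2·[Cu²⁺]^2 / (P(Cl₂)·[Cu⁺]^2); log Q = -2.561.
E = E° − (0.0592/n) log Q = +1.14 − (0.0592/2)(-2.561) = +1.216 V.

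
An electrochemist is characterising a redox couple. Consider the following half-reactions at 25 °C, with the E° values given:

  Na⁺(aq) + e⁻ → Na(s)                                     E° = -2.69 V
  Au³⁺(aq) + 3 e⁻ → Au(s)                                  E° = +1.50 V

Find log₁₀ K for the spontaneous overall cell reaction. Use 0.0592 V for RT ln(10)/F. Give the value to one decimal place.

Cathode: Au³⁺/Au; anode: Na⁺/Na. E°cell = +4.19 V, n = 3.
log K = nE°cell / 0.0592 = (3)(+4.19) / 0.0592 = 212.3.

212.3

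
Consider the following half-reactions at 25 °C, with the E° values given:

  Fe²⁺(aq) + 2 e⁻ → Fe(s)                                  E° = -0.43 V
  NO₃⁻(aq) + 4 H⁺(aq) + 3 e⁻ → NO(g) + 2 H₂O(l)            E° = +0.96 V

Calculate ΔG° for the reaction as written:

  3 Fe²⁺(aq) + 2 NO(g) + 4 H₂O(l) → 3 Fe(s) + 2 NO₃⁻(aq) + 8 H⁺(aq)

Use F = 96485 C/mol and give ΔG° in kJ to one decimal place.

+804.7 kJ

As written, Fe²⁺/Fe is reduced (cathode) and NO₃⁻/NO is oxidised (anode), so E°cell = (-0.43) − (+0.96) = -1.39 V.
Balancing electrons gives n = 6.
ΔG° = −nFE° = −(6)(96485)(-1.39) = 804,685 J = +804.7 kJ.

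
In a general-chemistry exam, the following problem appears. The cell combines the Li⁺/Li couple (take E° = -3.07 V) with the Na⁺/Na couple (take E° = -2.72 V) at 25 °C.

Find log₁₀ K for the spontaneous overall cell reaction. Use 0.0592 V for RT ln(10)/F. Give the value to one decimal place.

Cathode: Na⁺/Na; anode: Li⁺/Li. E°cell = +0.35 V, n = 1.
log K = nE°cell / 0.0592 = (1)(+0.35) / 0.0592 = 5.9.

5.9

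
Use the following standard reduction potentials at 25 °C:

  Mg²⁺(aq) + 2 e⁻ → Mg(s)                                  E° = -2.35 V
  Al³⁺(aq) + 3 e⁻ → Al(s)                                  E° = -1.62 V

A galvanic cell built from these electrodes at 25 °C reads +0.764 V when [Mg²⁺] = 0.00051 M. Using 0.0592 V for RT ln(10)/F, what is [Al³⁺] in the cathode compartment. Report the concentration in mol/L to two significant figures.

0.00061 M

Al³⁺/Al is the cathode, Mg²⁺/Mg the anode: E°cell = +0.73 V, n = 6.
Overall reaction: 2 Al³⁺(aq) + 3 Mg(s) → 2 Al(s) + 3 Mg²⁺(aq); Q = [Mg²⁺]^3/[Al³⁺]^2.
From E = E° − (0.0592/n) log Q: log Q = (E° − E)·n/0.0592 = (+0.73 − (+0.764))·6/0.0592 = -3.4459.
So 2·log[Al³⁺] = 3·log(0.00051) − log Q = -9.8773 − (-3.4459) = -6.4314; log[Al³⁺] = -6.4314 / 2 = -3.2157; [Al³⁺] = 10^(-3.2157) ≈ 0.00061 M.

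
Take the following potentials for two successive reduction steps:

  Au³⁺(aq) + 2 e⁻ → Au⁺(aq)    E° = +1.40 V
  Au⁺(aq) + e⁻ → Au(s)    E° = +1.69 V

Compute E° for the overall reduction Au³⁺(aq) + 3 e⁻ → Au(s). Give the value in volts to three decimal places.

Adding the free-energy changes (−nFE°) of the two steps gives −n₃FE°₃ = −n₁FE°₁ − n₂FE°₂.
E°₃ = (2×+1.40 + 1×+1.69) / 3 = (+4.490) / 3 = +1.497 V.

+1.497 V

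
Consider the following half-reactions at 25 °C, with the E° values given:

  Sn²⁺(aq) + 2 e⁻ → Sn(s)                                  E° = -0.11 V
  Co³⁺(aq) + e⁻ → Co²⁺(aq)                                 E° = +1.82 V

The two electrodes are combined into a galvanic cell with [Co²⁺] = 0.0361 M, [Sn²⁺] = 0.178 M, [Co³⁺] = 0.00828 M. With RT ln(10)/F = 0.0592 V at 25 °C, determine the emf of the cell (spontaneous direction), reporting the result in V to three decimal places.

+1.914 V

Co³⁺/Co²⁺ is the cathode (higher E°), Sn²⁺/Sn the anode: E°cell = +1.82 − (-0.11) = +1.93 V, n = 2.
Overall: 2 Co³⁺(aq) + Sn(s) → 2 Co²⁺(aq) + Sn²⁺(aq)
Q = [Co²⁺]^2·[Sn²⁺] / ([Co³⁺]^2); log Q = 0.529.
E = E° − (0.0592/n) log Q = +1.93 − (0.0592/2)(0.529) = +1.914 V.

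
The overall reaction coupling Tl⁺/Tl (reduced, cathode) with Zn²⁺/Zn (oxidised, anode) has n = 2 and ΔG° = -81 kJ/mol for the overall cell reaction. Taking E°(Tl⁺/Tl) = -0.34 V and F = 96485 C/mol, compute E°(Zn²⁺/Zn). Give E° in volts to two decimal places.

E°cell = −ΔG°/(nF) = −(-81×10³)/((2)(96485)) = +0.420 V.
Since Tl⁺/Tl is the cathode and Zn²⁺/Zn the anode, E°cell = E°(Tl⁺/Tl) − E°(Zn²⁺/Zn).
So E°(Zn²⁺/Zn) = E°(Tl⁺/Tl) − E°cell = (-0.34) − (+0.420) = -0.76 V.

-0.76 V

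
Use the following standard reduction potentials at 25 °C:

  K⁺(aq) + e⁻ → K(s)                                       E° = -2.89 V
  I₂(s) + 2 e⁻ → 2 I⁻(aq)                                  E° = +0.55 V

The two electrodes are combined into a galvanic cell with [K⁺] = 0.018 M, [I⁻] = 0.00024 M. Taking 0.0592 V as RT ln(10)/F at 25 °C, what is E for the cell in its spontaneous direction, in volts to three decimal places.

+3.758 V

I₂/I⁻ is the cathode (higher E°), K⁺/K the anode: E°cell = +0.55 − (-2.89) = +3.44 V, n = 2.
Overall: I₂(s) + 2 K(s) → 2 I⁻(aq) + 2 K⁺(aq)
Q = [I⁻]^2·[K⁺]^2; log Q = -10.729.
E = E° − (0.0592/n) log Q = +3.44 − (0.0592/2)(-10.729) = +3.758 V.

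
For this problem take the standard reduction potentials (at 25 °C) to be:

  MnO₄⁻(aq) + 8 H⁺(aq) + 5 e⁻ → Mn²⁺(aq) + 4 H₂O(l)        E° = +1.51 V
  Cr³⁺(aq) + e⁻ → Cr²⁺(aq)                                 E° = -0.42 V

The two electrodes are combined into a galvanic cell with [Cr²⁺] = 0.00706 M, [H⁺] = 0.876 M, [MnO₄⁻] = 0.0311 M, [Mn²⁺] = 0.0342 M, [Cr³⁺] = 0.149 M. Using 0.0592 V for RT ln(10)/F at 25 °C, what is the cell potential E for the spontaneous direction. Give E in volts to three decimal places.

+1.846 V

MnO₄⁻/Mn²⁺ is the cathode (higher E°), Cr³⁺/Cr²⁺ the anode: E°cell = +1.51 − (-0.42) = +1.93 V, n = 5.
Overall: MnO₄⁻(aq) + 8 H⁺(aq) + 5 Cr²⁺(aq) → Mn²⁺(aq) + 4 H₂O(l) + 5 Cr³⁺(aq)
Q = [Mn²⁺]·[Cr³⁺]^5 / ([MnO₄⁻]·[H⁺]^8·[Cr²⁺]^5); log Q = 7.123.
E = E° − (0.0592/n) log Q = +1.93 − (0.0592/5)(7.123) = +1.846 V.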